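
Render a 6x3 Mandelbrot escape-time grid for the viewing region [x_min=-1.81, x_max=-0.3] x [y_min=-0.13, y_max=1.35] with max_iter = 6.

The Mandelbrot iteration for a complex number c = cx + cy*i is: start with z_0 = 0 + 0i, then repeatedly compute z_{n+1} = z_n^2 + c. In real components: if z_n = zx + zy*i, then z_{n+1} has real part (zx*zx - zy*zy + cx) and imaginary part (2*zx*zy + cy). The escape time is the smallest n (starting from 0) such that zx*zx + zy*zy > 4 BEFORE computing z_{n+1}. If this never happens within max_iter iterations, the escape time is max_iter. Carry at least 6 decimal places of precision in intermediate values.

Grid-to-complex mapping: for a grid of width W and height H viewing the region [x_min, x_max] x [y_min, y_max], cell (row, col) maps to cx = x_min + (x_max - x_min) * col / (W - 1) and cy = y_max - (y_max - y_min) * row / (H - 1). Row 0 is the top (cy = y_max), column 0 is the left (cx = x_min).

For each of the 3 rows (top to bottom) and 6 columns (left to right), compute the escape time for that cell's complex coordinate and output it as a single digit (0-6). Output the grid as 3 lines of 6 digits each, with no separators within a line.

(row=0, col=0): c = -1.8100 + 1.3500i → escape time 1
(row=0, col=1): c = -1.5080 + 1.3500i → escape time 1
(row=0, col=2): c = -1.2060 + 1.3500i → escape time 2
(row=0, col=3): c = -0.9040 + 1.3500i → escape time 2
(row=0, col=4): c = -0.6020 + 1.3500i → escape time 2
(row=0, col=5): c = -0.3000 + 1.3500i → escape time 2
(row=1, col=0): c = -1.8100 + 0.6100i → escape time 3
(row=1, col=1): c = -1.5080 + 0.6100i → escape time 3
(row=1, col=2): c = -1.2060 + 0.6100i → escape time 3
(row=1, col=3): c = -0.9040 + 0.6100i → escape time 5
(row=1, col=4): c = -0.6020 + 0.6100i → escape time 6
(row=1, col=5): c = -0.3000 + 0.6100i → escape time 6
(row=2, col=0): c = -1.8100 + -0.1300i → escape time 4
(row=2, col=1): c = -1.5080 + -0.1300i → escape time 6
(row=2, col=2): c = -1.2060 + -0.1300i → escape time 6
(row=2, col=3): c = -0.9040 + -0.1300i → escape time 6
(row=2, col=4): c = -0.6020 + -0.1300i → escape time 6
(row=2, col=5): c = -0.3000 + -0.1300i → escape time 6

Answer: 112222
333566
466666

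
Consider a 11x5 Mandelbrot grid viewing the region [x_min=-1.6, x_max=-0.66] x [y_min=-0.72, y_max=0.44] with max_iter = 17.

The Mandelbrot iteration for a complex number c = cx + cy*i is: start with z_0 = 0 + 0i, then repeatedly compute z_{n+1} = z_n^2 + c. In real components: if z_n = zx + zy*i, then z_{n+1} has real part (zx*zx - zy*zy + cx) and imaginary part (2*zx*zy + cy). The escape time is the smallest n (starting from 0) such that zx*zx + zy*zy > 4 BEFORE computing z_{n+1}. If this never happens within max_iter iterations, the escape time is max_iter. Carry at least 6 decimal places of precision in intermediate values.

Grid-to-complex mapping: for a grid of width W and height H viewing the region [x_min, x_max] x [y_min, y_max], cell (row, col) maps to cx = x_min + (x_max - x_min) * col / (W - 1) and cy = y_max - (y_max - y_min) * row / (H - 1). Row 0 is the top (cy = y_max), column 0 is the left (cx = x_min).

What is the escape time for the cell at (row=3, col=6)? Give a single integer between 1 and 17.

Answer: 6

Derivation:
z_0 = 0 + 0i, c = -1.0360 + -0.4300i
Iter 1: z = -1.0360 + -0.4300i, |z|^2 = 1.2582
Iter 2: z = -0.1476 + 0.4610i, |z|^2 = 0.2343
Iter 3: z = -1.2267 + -0.5661i, |z|^2 = 1.8252
Iter 4: z = 0.1483 + 0.9588i, |z|^2 = 0.9413
Iter 5: z = -1.9333 + -0.1455i, |z|^2 = 3.7589
Iter 6: z = 2.6806 + 0.1327i, |z|^2 = 7.2030
Escaped at iteration 6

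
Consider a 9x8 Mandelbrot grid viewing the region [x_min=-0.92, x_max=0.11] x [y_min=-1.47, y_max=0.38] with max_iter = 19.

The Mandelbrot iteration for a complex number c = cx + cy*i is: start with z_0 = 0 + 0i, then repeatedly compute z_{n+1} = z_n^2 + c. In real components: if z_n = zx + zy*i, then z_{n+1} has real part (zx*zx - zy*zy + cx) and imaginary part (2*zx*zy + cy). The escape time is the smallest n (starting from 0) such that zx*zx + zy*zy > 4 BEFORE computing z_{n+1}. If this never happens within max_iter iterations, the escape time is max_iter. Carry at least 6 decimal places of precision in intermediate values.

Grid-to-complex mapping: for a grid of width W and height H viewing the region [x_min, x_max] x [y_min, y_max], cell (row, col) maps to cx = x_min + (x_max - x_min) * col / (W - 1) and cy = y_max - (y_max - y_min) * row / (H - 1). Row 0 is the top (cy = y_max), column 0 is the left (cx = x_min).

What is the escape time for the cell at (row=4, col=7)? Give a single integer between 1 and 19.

Answer: 16

Derivation:
z_0 = 0 + 0i, c = -0.0188 + -0.6771i
Iter 1: z = -0.0188 + -0.6771i, |z|^2 = 0.4589
Iter 2: z = -0.4769 + -0.6517i, |z|^2 = 0.6522
Iter 3: z = -0.2161 + -0.0555i, |z|^2 = 0.0498
Iter 4: z = 0.0249 + -0.6532i, |z|^2 = 0.4272
Iter 5: z = -0.4448 + -0.7096i, |z|^2 = 0.7014
Iter 6: z = -0.3245 + -0.0459i, |z|^2 = 0.1074
Iter 7: z = 0.0844 + -0.6473i, |z|^2 = 0.4262
Iter 8: z = -0.4307 + -0.7865i, |z|^2 = 0.8040
Iter 9: z = -0.4518 + 0.0003i, |z|^2 = 0.2041
Iter 10: z = 0.1854 + -0.6774i, |z|^2 = 0.4932
Iter 11: z = -0.4432 + -0.9283i, |z|^2 = 1.0582
Iter 12: z = -0.6840 + 0.1458i, |z|^2 = 0.4891
Iter 13: z = 0.4279 + -0.8765i, |z|^2 = 0.9514
Iter 14: z = -0.6040 + -1.4272i, |z|^2 = 2.4018
Iter 15: z = -1.6908 + 1.0470i, |z|^2 = 3.9551
Iter 16: z = 1.7440 + -4.2177i, |z|^2 = 20.8305
Escaped at iteration 16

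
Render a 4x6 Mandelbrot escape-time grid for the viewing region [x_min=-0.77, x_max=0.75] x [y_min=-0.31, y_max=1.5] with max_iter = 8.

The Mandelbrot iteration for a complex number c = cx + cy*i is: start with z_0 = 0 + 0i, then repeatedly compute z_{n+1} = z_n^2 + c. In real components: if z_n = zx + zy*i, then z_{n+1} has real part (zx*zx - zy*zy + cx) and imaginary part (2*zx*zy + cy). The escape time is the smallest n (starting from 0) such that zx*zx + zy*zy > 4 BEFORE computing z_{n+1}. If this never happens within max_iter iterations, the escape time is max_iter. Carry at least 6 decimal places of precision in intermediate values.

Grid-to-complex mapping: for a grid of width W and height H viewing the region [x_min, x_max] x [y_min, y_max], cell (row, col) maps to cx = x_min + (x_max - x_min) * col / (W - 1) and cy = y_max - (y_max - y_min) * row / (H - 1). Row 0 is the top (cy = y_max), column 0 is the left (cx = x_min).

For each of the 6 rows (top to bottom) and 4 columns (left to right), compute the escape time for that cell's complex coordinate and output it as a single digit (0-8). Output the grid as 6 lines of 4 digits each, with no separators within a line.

(row=0, col=0): c = -0.7700 + 1.5000i → escape time 2
(row=0, col=1): c = -0.2633 + 1.5000i → escape time 2
(row=0, col=2): c = 0.2433 + 1.5000i → escape time 2
(row=0, col=3): c = 0.7500 + 1.5000i → escape time 2
(row=1, col=0): c = -0.7700 + 1.1380i → escape time 3
(row=1, col=1): c = -0.2633 + 1.1380i → escape time 4
(row=1, col=2): c = 0.2433 + 1.1380i → escape time 3
(row=1, col=3): c = 0.7500 + 1.1380i → escape time 2
(row=2, col=0): c = -0.7700 + 0.7760i → escape time 4
(row=2, col=1): c = -0.2633 + 0.7760i → escape time 8
(row=2, col=2): c = 0.2433 + 0.7760i → escape time 5
(row=2, col=3): c = 0.7500 + 0.7760i → escape time 2
(row=3, col=0): c = -0.7700 + 0.4140i → escape time 8
(row=3, col=1): c = -0.2633 + 0.4140i → escape time 8
(row=3, col=2): c = 0.2433 + 0.4140i → escape time 8
(row=3, col=3): c = 0.7500 + 0.4140i → escape time 3
(row=4, col=0): c = -0.7700 + 0.0520i → escape time 8
(row=4, col=1): c = -0.2633 + 0.0520i → escape time 8
(row=4, col=2): c = 0.2433 + 0.0520i → escape time 8
(row=4, col=3): c = 0.7500 + 0.0520i → escape time 3
(row=5, col=0): c = -0.7700 + -0.3100i → escape time 8
(row=5, col=1): c = -0.2633 + -0.3100i → escape time 8
(row=5, col=2): c = 0.2433 + -0.3100i → escape time 8
(row=5, col=3): c = 0.7500 + -0.3100i → escape time 3

Answer: 2222
3432
4852
8883
8883
8883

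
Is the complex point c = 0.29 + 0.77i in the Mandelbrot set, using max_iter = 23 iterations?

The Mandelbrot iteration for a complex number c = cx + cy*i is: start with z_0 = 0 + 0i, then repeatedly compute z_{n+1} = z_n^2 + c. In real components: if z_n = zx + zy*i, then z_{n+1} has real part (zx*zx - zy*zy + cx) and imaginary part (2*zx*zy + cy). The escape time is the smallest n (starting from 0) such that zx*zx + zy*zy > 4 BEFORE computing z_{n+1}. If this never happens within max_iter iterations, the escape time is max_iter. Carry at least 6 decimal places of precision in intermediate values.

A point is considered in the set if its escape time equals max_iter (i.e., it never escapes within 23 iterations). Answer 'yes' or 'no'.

z_0 = 0 + 0i, c = 0.2900 + 0.7700i
Iter 1: z = 0.2900 + 0.7700i, |z|^2 = 0.6770
Iter 2: z = -0.2188 + 1.2166i, |z|^2 = 1.5280
Iter 3: z = -1.1422 + 0.2376i, |z|^2 = 1.3612
Iter 4: z = 1.5383 + 0.2272i, |z|^2 = 2.4178
Iter 5: z = 2.6046 + 1.4689i, |z|^2 = 8.9417
Escaped at iteration 5

Answer: no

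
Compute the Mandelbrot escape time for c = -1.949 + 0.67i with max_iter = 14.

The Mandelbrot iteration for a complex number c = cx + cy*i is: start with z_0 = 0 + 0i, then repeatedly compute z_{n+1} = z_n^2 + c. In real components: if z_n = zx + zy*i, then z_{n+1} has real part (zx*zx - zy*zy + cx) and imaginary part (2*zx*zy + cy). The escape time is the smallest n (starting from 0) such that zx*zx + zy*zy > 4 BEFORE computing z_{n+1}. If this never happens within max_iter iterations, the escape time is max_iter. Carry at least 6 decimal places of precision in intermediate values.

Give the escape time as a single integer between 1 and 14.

Answer: 1

Derivation:
z_0 = 0 + 0i, c = -1.9490 + 0.6700i
Iter 1: z = -1.9490 + 0.6700i, |z|^2 = 4.2475
Escaped at iteration 1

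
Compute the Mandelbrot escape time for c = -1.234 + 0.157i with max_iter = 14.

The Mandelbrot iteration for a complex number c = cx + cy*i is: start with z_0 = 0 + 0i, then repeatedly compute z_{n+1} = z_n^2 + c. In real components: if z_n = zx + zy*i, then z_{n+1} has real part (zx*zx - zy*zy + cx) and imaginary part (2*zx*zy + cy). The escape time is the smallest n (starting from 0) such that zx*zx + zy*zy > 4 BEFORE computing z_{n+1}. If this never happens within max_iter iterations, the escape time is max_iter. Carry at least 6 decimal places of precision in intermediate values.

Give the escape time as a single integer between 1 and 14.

Answer: 14

Derivation:
z_0 = 0 + 0i, c = -1.2340 + 0.1570i
Iter 1: z = -1.2340 + 0.1570i, |z|^2 = 1.5474
Iter 2: z = 0.2641 + -0.2305i, |z|^2 = 0.1229
Iter 3: z = -1.2174 + 0.0353i, |z|^2 = 1.4832
Iter 4: z = 0.2467 + 0.0712i, |z|^2 = 0.0659
Iter 5: z = -1.1782 + 0.1921i, |z|^2 = 1.4250
Iter 6: z = 0.1172 + -0.2957i, |z|^2 = 0.1012
Iter 7: z = -1.3077 + 0.0877i, |z|^2 = 1.7178
Iter 8: z = 0.4684 + -0.0723i, |z|^2 = 0.2246
Iter 9: z = -1.0199 + 0.0892i, |z|^2 = 1.0481
Iter 10: z = -0.2019 + -0.0250i, |z|^2 = 0.0414
Iter 11: z = -1.1939 + 0.1671i, |z|^2 = 1.4533
Iter 12: z = 0.1634 + -0.2420i, |z|^2 = 0.0853
Iter 13: z = -1.2659 + 0.0779i, |z|^2 = 1.6085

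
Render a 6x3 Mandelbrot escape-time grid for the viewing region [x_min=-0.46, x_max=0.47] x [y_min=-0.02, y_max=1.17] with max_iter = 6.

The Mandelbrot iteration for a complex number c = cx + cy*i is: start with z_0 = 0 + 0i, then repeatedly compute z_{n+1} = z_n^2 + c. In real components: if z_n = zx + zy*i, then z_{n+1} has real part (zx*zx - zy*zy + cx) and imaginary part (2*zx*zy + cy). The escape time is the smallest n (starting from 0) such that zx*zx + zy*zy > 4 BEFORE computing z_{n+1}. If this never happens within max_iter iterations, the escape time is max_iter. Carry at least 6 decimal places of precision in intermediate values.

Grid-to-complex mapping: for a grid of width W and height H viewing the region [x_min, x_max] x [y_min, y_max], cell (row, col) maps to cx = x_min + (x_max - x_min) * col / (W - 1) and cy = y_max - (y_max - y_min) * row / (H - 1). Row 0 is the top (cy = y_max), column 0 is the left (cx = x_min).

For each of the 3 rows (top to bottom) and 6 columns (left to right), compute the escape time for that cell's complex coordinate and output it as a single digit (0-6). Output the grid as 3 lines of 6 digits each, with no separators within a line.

(row=0, col=0): c = -0.4600 + 1.1700i → escape time 3
(row=0, col=1): c = -0.2740 + 1.1700i → escape time 4
(row=0, col=2): c = -0.0880 + 1.1700i → escape time 4
(row=0, col=3): c = 0.0980 + 1.1700i → escape time 3
(row=0, col=4): c = 0.2840 + 1.1700i → escape time 2
(row=0, col=5): c = 0.4700 + 1.1700i → escape time 2
(row=1, col=0): c = -0.4600 + 0.5750i → escape time 6
(row=1, col=1): c = -0.2740 + 0.5750i → escape time 6
(row=1, col=2): c = -0.0880 + 0.5750i → escape time 6
(row=1, col=3): c = 0.0980 + 0.5750i → escape time 6
(row=1, col=4): c = 0.2840 + 0.5750i → escape time 6
(row=1, col=5): c = 0.4700 + 0.5750i → escape time 5
(row=2, col=0): c = -0.4600 + -0.0200i → escape time 6
(row=2, col=1): c = -0.2740 + -0.0200i → escape time 6
(row=2, col=2): c = -0.0880 + -0.0200i → escape time 6
(row=2, col=3): c = 0.0980 + -0.0200i → escape time 6
(row=2, col=4): c = 0.2840 + -0.0200i → escape time 6
(row=2, col=5): c = 0.4700 + -0.0200i → escape time 5

Answer: 344322
666665
666665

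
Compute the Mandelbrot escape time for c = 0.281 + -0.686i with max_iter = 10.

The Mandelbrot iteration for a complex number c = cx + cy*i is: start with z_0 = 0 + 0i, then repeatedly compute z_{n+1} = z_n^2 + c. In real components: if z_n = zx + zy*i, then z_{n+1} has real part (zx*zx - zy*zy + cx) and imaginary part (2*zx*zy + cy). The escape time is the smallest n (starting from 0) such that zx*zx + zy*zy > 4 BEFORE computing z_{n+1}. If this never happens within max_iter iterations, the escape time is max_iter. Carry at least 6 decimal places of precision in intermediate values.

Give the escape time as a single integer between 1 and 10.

Answer: 7

Derivation:
z_0 = 0 + 0i, c = 0.2810 + -0.6860i
Iter 1: z = 0.2810 + -0.6860i, |z|^2 = 0.5496
Iter 2: z = -0.1106 + -1.0715i, |z|^2 = 1.1604
Iter 3: z = -0.8549 + -0.4489i, |z|^2 = 0.9324
Iter 4: z = 0.8104 + 0.0816i, |z|^2 = 0.6634
Iter 5: z = 0.9311 + -0.5538i, |z|^2 = 1.1737
Iter 6: z = 0.8413 + -1.7173i, |z|^2 = 3.6568
Iter 7: z = -1.9603 + -3.5754i, |z|^2 = 16.6266
Escaped at iteration 7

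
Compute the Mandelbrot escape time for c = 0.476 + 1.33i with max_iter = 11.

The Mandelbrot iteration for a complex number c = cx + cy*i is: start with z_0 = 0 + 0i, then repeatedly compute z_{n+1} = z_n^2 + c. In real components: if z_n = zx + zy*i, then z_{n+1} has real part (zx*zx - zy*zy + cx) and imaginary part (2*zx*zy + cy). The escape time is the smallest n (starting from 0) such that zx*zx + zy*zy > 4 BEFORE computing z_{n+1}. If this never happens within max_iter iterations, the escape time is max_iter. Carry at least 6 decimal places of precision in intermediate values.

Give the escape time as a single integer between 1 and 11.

z_0 = 0 + 0i, c = 0.4760 + 1.3300i
Iter 1: z = 0.4760 + 1.3300i, |z|^2 = 1.9955
Iter 2: z = -1.0663 + 2.5962i, |z|^2 = 7.8771
Escaped at iteration 2

Answer: 2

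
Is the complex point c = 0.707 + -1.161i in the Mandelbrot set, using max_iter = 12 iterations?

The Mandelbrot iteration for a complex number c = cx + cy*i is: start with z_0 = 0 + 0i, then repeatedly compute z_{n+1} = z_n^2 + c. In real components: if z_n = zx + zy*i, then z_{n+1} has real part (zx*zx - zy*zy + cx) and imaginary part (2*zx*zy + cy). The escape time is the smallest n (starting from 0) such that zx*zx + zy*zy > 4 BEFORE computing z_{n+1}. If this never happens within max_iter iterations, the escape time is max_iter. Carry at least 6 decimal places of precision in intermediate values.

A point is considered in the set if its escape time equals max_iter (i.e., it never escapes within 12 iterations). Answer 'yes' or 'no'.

Answer: no

Derivation:
z_0 = 0 + 0i, c = 0.7070 + -1.1610i
Iter 1: z = 0.7070 + -1.1610i, |z|^2 = 1.8478
Iter 2: z = -0.1411 + -2.8027i, |z|^2 = 7.8748
Escaped at iteration 2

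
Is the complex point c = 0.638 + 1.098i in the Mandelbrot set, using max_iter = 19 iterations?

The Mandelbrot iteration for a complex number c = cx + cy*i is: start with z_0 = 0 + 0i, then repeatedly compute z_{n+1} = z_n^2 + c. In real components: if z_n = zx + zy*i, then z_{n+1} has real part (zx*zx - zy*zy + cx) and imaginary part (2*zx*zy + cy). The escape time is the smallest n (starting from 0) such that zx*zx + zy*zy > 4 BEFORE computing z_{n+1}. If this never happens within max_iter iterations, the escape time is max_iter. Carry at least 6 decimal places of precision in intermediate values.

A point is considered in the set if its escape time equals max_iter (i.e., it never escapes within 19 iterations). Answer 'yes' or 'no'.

Answer: no

Derivation:
z_0 = 0 + 0i, c = 0.6380 + 1.0980i
Iter 1: z = 0.6380 + 1.0980i, |z|^2 = 1.6126
Iter 2: z = -0.1606 + 2.4990i, |z|^2 = 6.2710
Escaped at iteration 2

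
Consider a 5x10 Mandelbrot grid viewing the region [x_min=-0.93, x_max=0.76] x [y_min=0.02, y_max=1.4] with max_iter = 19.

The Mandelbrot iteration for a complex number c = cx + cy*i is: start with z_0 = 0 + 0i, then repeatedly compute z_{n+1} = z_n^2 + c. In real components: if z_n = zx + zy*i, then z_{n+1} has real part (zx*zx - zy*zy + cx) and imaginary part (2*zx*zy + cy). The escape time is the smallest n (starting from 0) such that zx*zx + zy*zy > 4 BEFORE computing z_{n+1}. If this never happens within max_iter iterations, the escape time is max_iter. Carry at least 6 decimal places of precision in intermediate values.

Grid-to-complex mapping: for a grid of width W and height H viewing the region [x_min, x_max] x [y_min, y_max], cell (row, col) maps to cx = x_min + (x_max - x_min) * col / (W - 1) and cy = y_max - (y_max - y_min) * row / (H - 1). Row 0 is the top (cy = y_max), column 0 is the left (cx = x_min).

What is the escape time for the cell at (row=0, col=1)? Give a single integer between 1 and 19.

Answer: 2

Derivation:
z_0 = 0 + 0i, c = -0.5075 + 1.4000i
Iter 1: z = -0.5075 + 1.4000i, |z|^2 = 2.2176
Iter 2: z = -2.2099 + -0.0210i, |z|^2 = 4.8843
Escaped at iteration 2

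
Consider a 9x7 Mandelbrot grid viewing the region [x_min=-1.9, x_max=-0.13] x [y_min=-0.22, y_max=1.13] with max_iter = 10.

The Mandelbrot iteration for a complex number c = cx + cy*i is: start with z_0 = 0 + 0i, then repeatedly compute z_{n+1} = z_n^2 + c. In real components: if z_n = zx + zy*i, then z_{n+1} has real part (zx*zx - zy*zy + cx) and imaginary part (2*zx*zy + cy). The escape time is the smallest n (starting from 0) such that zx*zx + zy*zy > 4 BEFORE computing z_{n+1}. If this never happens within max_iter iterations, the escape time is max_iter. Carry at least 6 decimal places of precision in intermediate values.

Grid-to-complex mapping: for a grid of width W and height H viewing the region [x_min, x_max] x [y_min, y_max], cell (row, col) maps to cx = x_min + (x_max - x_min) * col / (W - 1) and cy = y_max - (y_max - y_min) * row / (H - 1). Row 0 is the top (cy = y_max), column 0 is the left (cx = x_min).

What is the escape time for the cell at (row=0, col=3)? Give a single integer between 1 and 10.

z_0 = 0 + 0i, c = -1.2362 + 1.1300i
Iter 1: z = -1.2362 + 1.1300i, |z|^2 = 2.8052
Iter 2: z = -0.9848 + -1.6639i, |z|^2 = 3.7385
Iter 3: z = -3.0350 + 4.4074i, |z|^2 = 28.6362
Escaped at iteration 3

Answer: 3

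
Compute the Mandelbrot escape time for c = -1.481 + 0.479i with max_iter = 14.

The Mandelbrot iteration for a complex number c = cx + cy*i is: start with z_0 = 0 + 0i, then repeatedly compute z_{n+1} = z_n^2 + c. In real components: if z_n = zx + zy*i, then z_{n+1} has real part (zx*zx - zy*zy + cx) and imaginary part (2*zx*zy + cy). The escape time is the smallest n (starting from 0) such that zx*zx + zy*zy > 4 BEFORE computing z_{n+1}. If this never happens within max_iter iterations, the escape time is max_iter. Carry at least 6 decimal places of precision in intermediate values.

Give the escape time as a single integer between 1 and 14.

Answer: 3

Derivation:
z_0 = 0 + 0i, c = -1.4810 + 0.4790i
Iter 1: z = -1.4810 + 0.4790i, |z|^2 = 2.4228
Iter 2: z = 0.4829 + -0.9398i, |z|^2 = 1.1164
Iter 3: z = -2.1310 + -0.4287i, |z|^2 = 4.7250
Escaped at iteration 3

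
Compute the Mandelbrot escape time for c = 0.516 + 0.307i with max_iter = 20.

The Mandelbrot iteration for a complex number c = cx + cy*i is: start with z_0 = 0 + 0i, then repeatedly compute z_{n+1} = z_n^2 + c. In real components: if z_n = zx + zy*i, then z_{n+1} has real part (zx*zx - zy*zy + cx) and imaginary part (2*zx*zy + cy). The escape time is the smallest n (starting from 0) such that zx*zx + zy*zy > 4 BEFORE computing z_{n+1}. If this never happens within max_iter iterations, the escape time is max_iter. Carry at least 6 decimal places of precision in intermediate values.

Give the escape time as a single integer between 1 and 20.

Answer: 5

Derivation:
z_0 = 0 + 0i, c = 0.5160 + 0.3070i
Iter 1: z = 0.5160 + 0.3070i, |z|^2 = 0.3605
Iter 2: z = 0.6880 + 0.6238i, |z|^2 = 0.8625
Iter 3: z = 0.6002 + 1.1654i, |z|^2 = 1.7184
Iter 4: z = -0.4819 + 1.7059i, |z|^2 = 3.1424
Iter 5: z = -2.1620 + -1.3372i, |z|^2 = 6.4621
Escaped at iteration 5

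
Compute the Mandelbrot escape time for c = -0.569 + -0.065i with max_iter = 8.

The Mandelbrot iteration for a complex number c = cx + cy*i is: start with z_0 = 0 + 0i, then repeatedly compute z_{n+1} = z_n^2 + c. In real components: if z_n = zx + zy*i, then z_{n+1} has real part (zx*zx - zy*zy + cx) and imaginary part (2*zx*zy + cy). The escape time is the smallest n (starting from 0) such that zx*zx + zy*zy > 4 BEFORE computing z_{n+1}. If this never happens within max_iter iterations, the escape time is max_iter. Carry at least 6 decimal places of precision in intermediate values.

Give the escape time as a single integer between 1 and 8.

z_0 = 0 + 0i, c = -0.5690 + -0.0650i
Iter 1: z = -0.5690 + -0.0650i, |z|^2 = 0.3280
Iter 2: z = -0.2495 + 0.0090i, |z|^2 = 0.0623
Iter 3: z = -0.5068 + -0.0695i, |z|^2 = 0.2617
Iter 4: z = -0.3169 + 0.0054i, |z|^2 = 0.1005
Iter 5: z = -0.4686 + -0.0684i, |z|^2 = 0.2243
Iter 6: z = -0.3541 + -0.0009i, |z|^2 = 0.1254
Iter 7: z = -0.4436 + -0.0644i, |z|^2 = 0.2009

Answer: 8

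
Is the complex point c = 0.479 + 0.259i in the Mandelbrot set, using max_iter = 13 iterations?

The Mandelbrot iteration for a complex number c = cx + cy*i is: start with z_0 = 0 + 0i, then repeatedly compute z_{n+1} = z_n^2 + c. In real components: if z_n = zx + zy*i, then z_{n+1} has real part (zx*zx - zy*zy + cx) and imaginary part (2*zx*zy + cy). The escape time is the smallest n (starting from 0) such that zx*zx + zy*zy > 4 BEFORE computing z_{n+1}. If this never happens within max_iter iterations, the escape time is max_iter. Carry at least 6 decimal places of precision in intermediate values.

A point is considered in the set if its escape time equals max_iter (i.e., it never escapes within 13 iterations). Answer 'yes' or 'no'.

Answer: no

Derivation:
z_0 = 0 + 0i, c = 0.4790 + 0.2590i
Iter 1: z = 0.4790 + 0.2590i, |z|^2 = 0.2965
Iter 2: z = 0.6414 + 0.5071i, |z|^2 = 0.6685
Iter 3: z = 0.6332 + 0.9095i, |z|^2 = 1.2281
Iter 4: z = 0.0527 + 1.4107i, |z|^2 = 1.9929
Iter 5: z = -1.5084 + 0.4078i, |z|^2 = 2.4415
Iter 6: z = 2.5879 + -0.9711i, |z|^2 = 7.6405
Escaped at iteration 6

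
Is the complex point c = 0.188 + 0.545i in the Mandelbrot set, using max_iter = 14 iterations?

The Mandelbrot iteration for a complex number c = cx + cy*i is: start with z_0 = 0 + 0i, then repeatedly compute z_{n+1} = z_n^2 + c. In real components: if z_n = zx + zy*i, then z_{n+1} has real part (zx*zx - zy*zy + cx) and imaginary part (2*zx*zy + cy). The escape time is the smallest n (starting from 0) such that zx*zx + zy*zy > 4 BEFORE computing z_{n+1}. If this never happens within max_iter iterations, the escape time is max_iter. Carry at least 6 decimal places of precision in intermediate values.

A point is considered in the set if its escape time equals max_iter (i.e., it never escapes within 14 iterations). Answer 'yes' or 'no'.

z_0 = 0 + 0i, c = 0.1880 + 0.5450i
Iter 1: z = 0.1880 + 0.5450i, |z|^2 = 0.3324
Iter 2: z = -0.0737 + 0.7499i, |z|^2 = 0.5678
Iter 3: z = -0.3690 + 0.4345i, |z|^2 = 0.3249
Iter 4: z = 0.1353 + 0.2244i, |z|^2 = 0.0687
Iter 5: z = 0.1560 + 0.6057i, |z|^2 = 0.3912
Iter 6: z = -0.1546 + 0.7340i, |z|^2 = 0.5626
Iter 7: z = -0.3268 + 0.3181i, |z|^2 = 0.2080
Iter 8: z = 0.1936 + 0.3371i, |z|^2 = 0.1511
Iter 9: z = 0.1118 + 0.6755i, |z|^2 = 0.4689
Iter 10: z = -0.2559 + 0.6961i, |z|^2 = 0.5500
Iter 11: z = -0.2311 + 0.1888i, |z|^2 = 0.0891
Iter 12: z = 0.2058 + 0.4577i, |z|^2 = 0.2519
Iter 13: z = 0.0208 + 0.7334i, |z|^2 = 0.5383
Did not escape in 14 iterations → in set

Answer: yes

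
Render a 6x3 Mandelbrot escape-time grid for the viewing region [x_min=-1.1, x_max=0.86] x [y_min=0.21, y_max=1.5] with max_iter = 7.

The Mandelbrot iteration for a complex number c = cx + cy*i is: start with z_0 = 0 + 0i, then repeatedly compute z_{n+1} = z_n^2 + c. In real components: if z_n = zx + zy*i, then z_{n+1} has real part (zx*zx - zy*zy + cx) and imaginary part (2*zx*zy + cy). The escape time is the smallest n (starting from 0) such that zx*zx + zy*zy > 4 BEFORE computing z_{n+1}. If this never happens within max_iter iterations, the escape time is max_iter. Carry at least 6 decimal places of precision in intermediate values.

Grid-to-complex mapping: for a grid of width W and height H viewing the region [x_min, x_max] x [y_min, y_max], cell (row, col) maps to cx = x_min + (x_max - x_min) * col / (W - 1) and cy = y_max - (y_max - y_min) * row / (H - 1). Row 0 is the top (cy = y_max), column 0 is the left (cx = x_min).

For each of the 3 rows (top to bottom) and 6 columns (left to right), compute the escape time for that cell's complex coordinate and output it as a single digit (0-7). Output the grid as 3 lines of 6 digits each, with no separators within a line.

(row=0, col=0): c = -1.1000 + 1.5000i → escape time 2
(row=0, col=1): c = -0.7080 + 1.5000i → escape time 2
(row=0, col=2): c = -0.3160 + 1.5000i → escape time 2
(row=0, col=3): c = 0.0760 + 1.5000i → escape time 2
(row=0, col=4): c = 0.4680 + 1.5000i → escape time 2
(row=0, col=5): c = 0.8600 + 1.5000i → escape time 2
(row=1, col=0): c = -1.1000 + 0.8550i → escape time 3
(row=1, col=1): c = -0.7080 + 0.8550i → escape time 4
(row=1, col=2): c = -0.3160 + 0.8550i → escape time 7
(row=1, col=3): c = 0.0760 + 0.8550i → escape time 6
(row=1, col=4): c = 0.4680 + 0.8550i → escape time 3
(row=1, col=5): c = 0.8600 + 0.8550i → escape time 2
(row=2, col=0): c = -1.1000 + 0.2100i → escape time 7
(row=2, col=1): c = -0.7080 + 0.2100i → escape time 7
(row=2, col=2): c = -0.3160 + 0.2100i → escape time 7
(row=2, col=3): c = 0.0760 + 0.2100i → escape time 7
(row=2, col=4): c = 0.4680 + 0.2100i → escape time 6
(row=2, col=5): c = 0.8600 + 0.2100i → escape time 3

Answer: 222222
347632
777763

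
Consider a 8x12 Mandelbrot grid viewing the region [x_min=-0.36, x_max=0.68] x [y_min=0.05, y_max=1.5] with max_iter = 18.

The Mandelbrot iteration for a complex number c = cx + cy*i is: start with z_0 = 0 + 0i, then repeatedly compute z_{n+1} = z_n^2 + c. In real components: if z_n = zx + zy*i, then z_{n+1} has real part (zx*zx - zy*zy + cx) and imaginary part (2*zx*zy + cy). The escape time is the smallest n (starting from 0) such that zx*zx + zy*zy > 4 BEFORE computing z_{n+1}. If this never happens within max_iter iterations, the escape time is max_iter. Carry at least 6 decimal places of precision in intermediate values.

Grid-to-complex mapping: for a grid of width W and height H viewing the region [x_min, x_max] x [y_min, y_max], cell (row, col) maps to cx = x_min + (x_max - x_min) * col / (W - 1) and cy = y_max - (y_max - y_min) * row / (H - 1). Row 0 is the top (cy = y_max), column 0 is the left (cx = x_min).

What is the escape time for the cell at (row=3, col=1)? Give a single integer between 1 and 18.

z_0 = 0 + 0i, c = -0.2114 + 1.1045i
Iter 1: z = -0.2114 + 1.1045i, |z|^2 = 1.2647
Iter 2: z = -1.3867 + 0.6375i, |z|^2 = 2.3294
Iter 3: z = 1.3053 + -0.6635i, |z|^2 = 2.1439
Iter 4: z = 1.0520 + -0.6275i, |z|^2 = 1.5006
Iter 5: z = 0.5015 + -0.2158i, |z|^2 = 0.2981
Iter 6: z = -0.0065 + 0.8880i, |z|^2 = 0.7887
Iter 7: z = -1.0000 + 1.0930i, |z|^2 = 2.1948
Iter 8: z = -0.4062 + -1.0816i, |z|^2 = 1.3347
Iter 9: z = -1.2162 + 1.9831i, |z|^2 = 5.4120
Escaped at iteration 9

Answer: 9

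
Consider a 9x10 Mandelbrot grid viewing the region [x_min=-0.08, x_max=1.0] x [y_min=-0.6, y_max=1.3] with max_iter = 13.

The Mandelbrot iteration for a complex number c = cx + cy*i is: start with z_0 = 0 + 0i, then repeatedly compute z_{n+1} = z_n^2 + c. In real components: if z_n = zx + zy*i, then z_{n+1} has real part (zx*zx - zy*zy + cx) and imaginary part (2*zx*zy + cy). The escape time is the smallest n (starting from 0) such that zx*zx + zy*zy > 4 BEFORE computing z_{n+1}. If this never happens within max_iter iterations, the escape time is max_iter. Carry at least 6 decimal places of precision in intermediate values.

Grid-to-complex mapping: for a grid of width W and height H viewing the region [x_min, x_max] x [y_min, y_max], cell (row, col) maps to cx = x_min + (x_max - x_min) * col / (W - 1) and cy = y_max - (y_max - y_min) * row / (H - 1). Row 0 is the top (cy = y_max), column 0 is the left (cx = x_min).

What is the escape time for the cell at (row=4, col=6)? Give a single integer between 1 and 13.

z_0 = 0 + 0i, c = 0.7300 + 0.4556i
Iter 1: z = 0.7300 + 0.4556i, |z|^2 = 0.7404
Iter 2: z = 1.0554 + 1.1207i, |z|^2 = 2.3697
Iter 3: z = 0.5879 + 2.8210i, |z|^2 = 8.3036
Escaped at iteration 3

Answer: 3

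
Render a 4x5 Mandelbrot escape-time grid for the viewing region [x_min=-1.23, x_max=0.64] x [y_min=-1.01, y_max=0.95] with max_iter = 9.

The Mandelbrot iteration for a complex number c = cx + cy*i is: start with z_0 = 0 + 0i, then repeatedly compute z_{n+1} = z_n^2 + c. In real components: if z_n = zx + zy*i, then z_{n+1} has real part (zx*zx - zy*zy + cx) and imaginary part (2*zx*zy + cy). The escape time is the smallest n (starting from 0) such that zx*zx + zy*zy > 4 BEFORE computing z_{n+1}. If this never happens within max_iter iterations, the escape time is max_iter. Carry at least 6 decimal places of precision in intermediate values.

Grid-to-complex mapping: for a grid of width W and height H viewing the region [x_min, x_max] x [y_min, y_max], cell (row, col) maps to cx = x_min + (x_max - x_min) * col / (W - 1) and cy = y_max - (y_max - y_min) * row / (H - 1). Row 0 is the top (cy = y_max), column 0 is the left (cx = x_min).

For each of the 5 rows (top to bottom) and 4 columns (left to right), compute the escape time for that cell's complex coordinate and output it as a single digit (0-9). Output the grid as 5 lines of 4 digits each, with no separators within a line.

Answer: 3462
6993
9994
4993
3462

Derivation:
(row=0, col=0): c = -1.2300 + 0.9500i → escape time 3
(row=0, col=1): c = -0.6067 + 0.9500i → escape time 4
(row=0, col=2): c = 0.0167 + 0.9500i → escape time 6
(row=0, col=3): c = 0.6400 + 0.9500i → escape time 2
(row=1, col=0): c = -1.2300 + 0.4600i → escape time 6
(row=1, col=1): c = -0.6067 + 0.4600i → escape time 9
(row=1, col=2): c = 0.0167 + 0.4600i → escape time 9
(row=1, col=3): c = 0.6400 + 0.4600i → escape time 3
(row=2, col=0): c = -1.2300 + -0.0300i → escape time 9
(row=2, col=1): c = -0.6067 + -0.0300i → escape time 9
(row=2, col=2): c = 0.0167 + -0.0300i → escape time 9
(row=2, col=3): c = 0.6400 + -0.0300i → escape time 4
(row=3, col=0): c = -1.2300 + -0.5200i → escape time 4
(row=3, col=1): c = -0.6067 + -0.5200i → escape time 9
(row=3, col=2): c = 0.0167 + -0.5200i → escape time 9
(row=3, col=3): c = 0.6400 + -0.5200i → escape time 3
(row=4, col=0): c = -1.2300 + -1.0100i → escape time 3
(row=4, col=1): c = -0.6067 + -1.0100i → escape time 4
(row=4, col=2): c = 0.0167 + -1.0100i → escape time 6
(row=4, col=3): c = 0.6400 + -1.0100i → escape time 2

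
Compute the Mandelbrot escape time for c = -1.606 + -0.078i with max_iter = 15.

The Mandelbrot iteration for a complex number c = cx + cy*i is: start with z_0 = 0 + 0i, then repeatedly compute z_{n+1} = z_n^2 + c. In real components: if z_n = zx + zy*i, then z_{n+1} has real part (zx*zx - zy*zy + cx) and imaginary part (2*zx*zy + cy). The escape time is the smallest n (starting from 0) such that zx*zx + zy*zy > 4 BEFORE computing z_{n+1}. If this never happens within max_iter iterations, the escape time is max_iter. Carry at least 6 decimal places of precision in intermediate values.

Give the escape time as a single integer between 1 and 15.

Answer: 6

Derivation:
z_0 = 0 + 0i, c = -1.6060 + -0.0780i
Iter 1: z = -1.6060 + -0.0780i, |z|^2 = 2.5853
Iter 2: z = 0.9672 + 0.1725i, |z|^2 = 0.9652
Iter 3: z = -0.7004 + 0.2557i, |z|^2 = 0.5559
Iter 4: z = -1.1809 + -0.4362i, |z|^2 = 1.5847
Iter 5: z = -0.4019 + 0.9523i, |z|^2 = 1.0683
Iter 6: z = -2.3513 + -0.8433i, |z|^2 = 6.2398
Escaped at iteration 6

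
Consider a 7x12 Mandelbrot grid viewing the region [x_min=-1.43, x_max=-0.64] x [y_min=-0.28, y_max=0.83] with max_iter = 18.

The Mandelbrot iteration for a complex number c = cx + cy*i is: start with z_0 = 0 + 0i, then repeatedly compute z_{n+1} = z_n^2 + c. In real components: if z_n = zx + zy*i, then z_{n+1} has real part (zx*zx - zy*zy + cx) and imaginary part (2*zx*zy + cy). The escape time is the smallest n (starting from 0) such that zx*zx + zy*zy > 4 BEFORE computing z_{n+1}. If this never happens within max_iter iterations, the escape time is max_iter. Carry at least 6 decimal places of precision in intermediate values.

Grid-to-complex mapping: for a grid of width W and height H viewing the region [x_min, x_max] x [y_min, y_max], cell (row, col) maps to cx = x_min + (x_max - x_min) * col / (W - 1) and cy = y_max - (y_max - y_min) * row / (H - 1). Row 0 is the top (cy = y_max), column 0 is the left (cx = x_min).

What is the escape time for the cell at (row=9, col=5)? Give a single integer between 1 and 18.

Answer: 18

Derivation:
z_0 = 0 + 0i, c = -0.7717 + -0.0782i
Iter 1: z = -0.7717 + -0.0782i, |z|^2 = 0.6016
Iter 2: z = -0.1823 + 0.0425i, |z|^2 = 0.0350
Iter 3: z = -0.7402 + -0.0937i, |z|^2 = 0.5567
Iter 4: z = -0.2325 + 0.0605i, |z|^2 = 0.0577
Iter 5: z = -0.7213 + -0.1063i, |z|^2 = 0.5315
Iter 6: z = -0.2627 + 0.0752i, |z|^2 = 0.0747
Iter 7: z = -0.7083 + -0.1177i, |z|^2 = 0.5155
Iter 8: z = -0.2838 + 0.0885i, |z|^2 = 0.0884
Iter 9: z = -0.6989 + -0.1284i, |z|^2 = 0.5050
Iter 10: z = -0.2997 + 0.1014i, |z|^2 = 0.1001
Iter 11: z = -0.6921 + -0.1389i, |z|^2 = 0.4984
Iter 12: z = -0.3119 + 0.1141i, |z|^2 = 0.1103
Iter 13: z = -0.6874 + -0.1494i, |z|^2 = 0.4949
Iter 14: z = -0.3214 + 0.1272i, |z|^2 = 0.1195
Iter 15: z = -0.6845 + -0.1599i, |z|^2 = 0.4941
Iter 16: z = -0.3287 + 0.1408i, |z|^2 = 0.1279
Iter 17: z = -0.6835 + -0.1707i, |z|^2 = 0.4963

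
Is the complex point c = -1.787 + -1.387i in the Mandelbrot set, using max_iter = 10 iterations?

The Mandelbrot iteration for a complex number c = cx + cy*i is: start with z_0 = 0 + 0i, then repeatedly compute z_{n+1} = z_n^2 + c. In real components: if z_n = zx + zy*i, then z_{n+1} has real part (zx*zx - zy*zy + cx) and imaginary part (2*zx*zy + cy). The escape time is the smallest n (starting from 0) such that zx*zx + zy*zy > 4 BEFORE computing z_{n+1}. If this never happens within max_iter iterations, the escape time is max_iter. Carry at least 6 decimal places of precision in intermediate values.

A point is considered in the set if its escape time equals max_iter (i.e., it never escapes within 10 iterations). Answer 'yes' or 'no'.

z_0 = 0 + 0i, c = -1.7870 + -1.3870i
Iter 1: z = -1.7870 + -1.3870i, |z|^2 = 5.1171
Escaped at iteration 1

Answer: no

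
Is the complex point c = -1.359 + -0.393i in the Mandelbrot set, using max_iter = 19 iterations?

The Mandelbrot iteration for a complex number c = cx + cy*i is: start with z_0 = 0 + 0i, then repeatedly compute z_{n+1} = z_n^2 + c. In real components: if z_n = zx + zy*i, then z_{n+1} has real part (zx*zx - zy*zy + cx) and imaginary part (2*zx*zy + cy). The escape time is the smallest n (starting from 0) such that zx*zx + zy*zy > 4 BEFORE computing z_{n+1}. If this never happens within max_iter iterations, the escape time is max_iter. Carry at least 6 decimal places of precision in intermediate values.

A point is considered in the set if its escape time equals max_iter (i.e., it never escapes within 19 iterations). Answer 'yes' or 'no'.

Answer: no

Derivation:
z_0 = 0 + 0i, c = -1.3590 + -0.3930i
Iter 1: z = -1.3590 + -0.3930i, |z|^2 = 2.0013
Iter 2: z = 0.3334 + 0.6752i, |z|^2 = 0.5670
Iter 3: z = -1.7037 + 0.0572i, |z|^2 = 2.9058
Iter 4: z = 1.5403 + -0.5881i, |z|^2 = 2.7182
Iter 5: z = 0.6676 + -2.2046i, |z|^2 = 5.3057
Escaped at iteration 5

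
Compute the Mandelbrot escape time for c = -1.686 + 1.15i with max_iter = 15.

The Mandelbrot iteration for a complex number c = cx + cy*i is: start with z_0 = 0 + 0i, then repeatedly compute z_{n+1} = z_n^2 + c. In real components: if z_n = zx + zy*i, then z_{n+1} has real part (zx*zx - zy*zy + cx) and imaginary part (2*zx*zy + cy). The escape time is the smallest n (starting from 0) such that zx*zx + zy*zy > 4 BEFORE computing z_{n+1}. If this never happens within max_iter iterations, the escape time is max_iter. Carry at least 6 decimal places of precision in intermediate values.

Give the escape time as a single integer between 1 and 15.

Answer: 1

Derivation:
z_0 = 0 + 0i, c = -1.6860 + 1.1500i
Iter 1: z = -1.6860 + 1.1500i, |z|^2 = 4.1651
Escaped at iteration 1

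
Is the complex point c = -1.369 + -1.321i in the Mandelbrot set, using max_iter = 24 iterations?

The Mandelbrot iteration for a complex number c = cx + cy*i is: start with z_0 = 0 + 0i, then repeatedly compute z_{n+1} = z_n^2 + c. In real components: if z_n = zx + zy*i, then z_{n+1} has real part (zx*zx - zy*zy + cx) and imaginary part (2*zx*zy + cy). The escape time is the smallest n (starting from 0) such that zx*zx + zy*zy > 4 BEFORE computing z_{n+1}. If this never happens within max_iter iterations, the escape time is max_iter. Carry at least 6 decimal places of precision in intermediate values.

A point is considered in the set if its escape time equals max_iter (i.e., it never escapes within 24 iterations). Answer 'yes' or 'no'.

Answer: no

Derivation:
z_0 = 0 + 0i, c = -1.3690 + -1.3210i
Iter 1: z = -1.3690 + -1.3210i, |z|^2 = 3.6192
Iter 2: z = -1.2399 + 2.2959i, |z|^2 = 6.8085
Escaped at iteration 2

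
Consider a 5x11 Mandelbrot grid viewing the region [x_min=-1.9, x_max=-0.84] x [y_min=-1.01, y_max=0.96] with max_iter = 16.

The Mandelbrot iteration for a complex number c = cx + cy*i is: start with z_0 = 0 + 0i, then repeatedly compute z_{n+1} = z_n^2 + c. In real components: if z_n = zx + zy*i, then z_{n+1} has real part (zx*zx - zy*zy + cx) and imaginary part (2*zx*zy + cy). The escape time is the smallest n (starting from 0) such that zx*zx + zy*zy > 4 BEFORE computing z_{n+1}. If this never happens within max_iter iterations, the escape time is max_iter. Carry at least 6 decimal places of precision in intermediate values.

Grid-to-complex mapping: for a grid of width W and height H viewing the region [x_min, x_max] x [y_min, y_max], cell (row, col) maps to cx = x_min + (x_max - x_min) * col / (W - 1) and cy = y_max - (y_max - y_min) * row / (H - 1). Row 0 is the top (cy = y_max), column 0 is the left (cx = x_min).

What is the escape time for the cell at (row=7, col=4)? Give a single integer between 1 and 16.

z_0 = 0 + 0i, c = -0.8400 + -0.4190i
Iter 1: z = -0.8400 + -0.4190i, |z|^2 = 0.8812
Iter 2: z = -0.3100 + 0.2849i, |z|^2 = 0.1773
Iter 3: z = -0.8251 + -0.5956i, |z|^2 = 1.0356
Iter 4: z = -0.5140 + 0.5639i, |z|^2 = 0.5822
Iter 5: z = -0.8938 + -0.9987i, |z|^2 = 1.7963
Iter 6: z = -1.0384 + 1.3663i, |z|^2 = 2.9450
Iter 7: z = -1.6284 + -3.2566i, |z|^2 = 13.2567
Escaped at iteration 7

Answer: 7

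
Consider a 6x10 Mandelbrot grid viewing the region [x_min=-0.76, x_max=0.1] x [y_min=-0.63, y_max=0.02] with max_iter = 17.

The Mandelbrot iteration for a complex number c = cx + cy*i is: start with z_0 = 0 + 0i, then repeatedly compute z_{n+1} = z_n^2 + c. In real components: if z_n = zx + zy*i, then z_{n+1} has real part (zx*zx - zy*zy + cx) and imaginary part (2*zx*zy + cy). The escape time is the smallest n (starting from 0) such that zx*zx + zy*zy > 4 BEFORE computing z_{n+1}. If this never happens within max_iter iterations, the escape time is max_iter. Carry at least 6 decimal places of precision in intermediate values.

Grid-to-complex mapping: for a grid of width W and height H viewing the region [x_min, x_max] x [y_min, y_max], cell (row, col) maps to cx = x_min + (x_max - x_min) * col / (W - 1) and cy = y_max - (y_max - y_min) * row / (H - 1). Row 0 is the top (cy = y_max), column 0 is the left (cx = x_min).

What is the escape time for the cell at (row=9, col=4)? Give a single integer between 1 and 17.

z_0 = 0 + 0i, c = -0.0720 + -0.6300i
Iter 1: z = -0.0720 + -0.6300i, |z|^2 = 0.4021
Iter 2: z = -0.4637 + -0.5393i, |z|^2 = 0.5059
Iter 3: z = -0.1478 + -0.1299i, |z|^2 = 0.0387
Iter 4: z = -0.0670 + -0.5916i, |z|^2 = 0.3545
Iter 5: z = -0.4175 + -0.5507i, |z|^2 = 0.4776
Iter 6: z = -0.2009 + -0.1701i, |z|^2 = 0.0693
Iter 7: z = -0.0606 + -0.5616i, |z|^2 = 0.3191
Iter 8: z = -0.3837 + -0.5620i, |z|^2 = 0.4631
Iter 9: z = -0.2405 + -0.1987i, |z|^2 = 0.0973
Iter 10: z = -0.0536 + -0.5344i, |z|^2 = 0.2885
Iter 11: z = -0.3547 + -0.5727i, |z|^2 = 0.4538
Iter 12: z = -0.2741 + -0.2237i, |z|^2 = 0.1252
Iter 13: z = -0.0469 + -0.5073i, |z|^2 = 0.2596
Iter 14: z = -0.3272 + -0.5824i, |z|^2 = 0.4463
Iter 15: z = -0.3042 + -0.2489i, |z|^2 = 0.1544
Iter 16: z = -0.0414 + -0.4786i, |z|^2 = 0.2308

Answer: 17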